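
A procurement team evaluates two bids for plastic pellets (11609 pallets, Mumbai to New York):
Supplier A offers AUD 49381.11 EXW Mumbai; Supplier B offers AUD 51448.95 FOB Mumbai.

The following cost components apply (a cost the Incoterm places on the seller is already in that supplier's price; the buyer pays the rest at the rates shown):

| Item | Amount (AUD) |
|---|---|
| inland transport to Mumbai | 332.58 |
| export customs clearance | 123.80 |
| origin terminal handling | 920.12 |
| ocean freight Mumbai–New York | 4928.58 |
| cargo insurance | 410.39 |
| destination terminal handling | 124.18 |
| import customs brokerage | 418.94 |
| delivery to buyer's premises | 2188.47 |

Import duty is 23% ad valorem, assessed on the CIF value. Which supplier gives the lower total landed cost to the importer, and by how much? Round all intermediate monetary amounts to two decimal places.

Supplier A (EXW):
CIF value = EXW price + inland to port + export clearance + origin terminal + freight + insurance = 49381.11 + 332.58 + 123.80 + 920.12 + 4928.58 + 410.39 = 56096.58
Import duty = 56096.58 × 23% = 12902.21
Buyer bears (A): 332.58 + 123.80 + 920.12 + 4928.58 + 410.39 + 124.18 + 418.94 + 2188.47 = 9447.06
Landed cost (A) = invoice 49381.11 + 9447.06 + duty 12902.21 = 71730.38
Supplier B (FOB):
CIF value = FOB price + freight + insurance = 51448.95 + 4928.58 + 410.39 = 56787.92
Import duty = 56787.92 × 23% = 13061.22
Buyer bears (B): 4928.58 + 410.39 + 124.18 + 418.94 + 2188.47 = 8070.56
Landed cost (B) = invoice 51448.95 + 8070.56 + duty 13061.22 = 72580.73
Difference = |71730.38 − 72580.73| = 850.35

Supplier A is cheaper by AUD 850.35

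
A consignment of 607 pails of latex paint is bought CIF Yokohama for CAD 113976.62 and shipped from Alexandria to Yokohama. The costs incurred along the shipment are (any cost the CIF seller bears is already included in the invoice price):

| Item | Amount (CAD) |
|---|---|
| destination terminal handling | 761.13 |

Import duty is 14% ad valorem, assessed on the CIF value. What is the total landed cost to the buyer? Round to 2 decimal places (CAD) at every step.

CIF: the seller pays costs through ocean freight and marine insurance to the destination port.
The CIF price already equals the CIF value: 113976.62
Import duty = 113976.62 × 14% = 15956.73
Buyer bears: destination terminal 761.13 + duty 15956.73 = 16717.86
Landed cost = invoice 113976.62 + 16717.86 = 130694.48

Total landed cost: CAD 130694.48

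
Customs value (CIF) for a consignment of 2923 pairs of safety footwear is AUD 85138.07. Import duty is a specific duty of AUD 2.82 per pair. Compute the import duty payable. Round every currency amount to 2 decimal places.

Import duty = 2923 × 2.82 = 8242.86

Import duty: AUD 8242.86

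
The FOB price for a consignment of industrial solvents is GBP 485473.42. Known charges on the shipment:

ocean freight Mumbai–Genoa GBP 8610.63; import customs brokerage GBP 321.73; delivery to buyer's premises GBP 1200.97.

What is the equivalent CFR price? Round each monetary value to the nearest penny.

CFR price: GBP 494084.05

Not relevant to the conversion: delivery, brokerage — on the buyer under both terms; not part of either seller's price.
From FOB to CFR, the seller additionally bears: freight.
CFR price = 485473.42 + 8610.63 = 494084.05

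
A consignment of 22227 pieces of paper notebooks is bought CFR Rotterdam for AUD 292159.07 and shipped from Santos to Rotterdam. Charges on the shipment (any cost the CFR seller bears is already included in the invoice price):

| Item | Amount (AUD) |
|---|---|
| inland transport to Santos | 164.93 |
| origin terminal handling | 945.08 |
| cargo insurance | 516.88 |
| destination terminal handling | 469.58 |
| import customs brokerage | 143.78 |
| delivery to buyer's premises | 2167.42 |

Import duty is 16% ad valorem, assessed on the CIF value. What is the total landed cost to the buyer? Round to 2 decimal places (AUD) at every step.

CFR: the seller pays costs through ocean freight to the destination port, but not insurance.
Already in the invoice (seller's account under CFR): inland to port, origin terminal — exclude.
CIF value = CFR price + insurance = 292159.07 + 516.88 = 292675.95
Import duty = 292675.95 × 16% = 46828.15
Buyer bears: insurance 516.88 + destination terminal 469.58 + brokerage 143.78 + delivery 2167.42 + duty 46828.15 = 50125.81
Landed cost = invoice 292159.07 + 50125.81 = 342284.88

Total landed cost: AUD 342284.88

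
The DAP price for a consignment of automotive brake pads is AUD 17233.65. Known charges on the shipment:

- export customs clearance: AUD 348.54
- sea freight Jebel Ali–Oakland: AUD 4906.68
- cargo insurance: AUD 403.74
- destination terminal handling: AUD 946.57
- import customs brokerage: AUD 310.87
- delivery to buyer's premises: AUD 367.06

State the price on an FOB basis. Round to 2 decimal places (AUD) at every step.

Not relevant to the conversion: export clearance — on the seller under both DAP and FOB; already in the DAP price and stays in the FOB price. brokerage — on the buyer under both terms; not part of either seller's price.
From DAP to FOB, the seller no longer bears: freight, insurance, destination terminal, delivery.
FOB price = 17233.65 − 4906.68 − 403.74 − 946.57 − 367.06 = 10609.60

FOB price: AUD 10609.60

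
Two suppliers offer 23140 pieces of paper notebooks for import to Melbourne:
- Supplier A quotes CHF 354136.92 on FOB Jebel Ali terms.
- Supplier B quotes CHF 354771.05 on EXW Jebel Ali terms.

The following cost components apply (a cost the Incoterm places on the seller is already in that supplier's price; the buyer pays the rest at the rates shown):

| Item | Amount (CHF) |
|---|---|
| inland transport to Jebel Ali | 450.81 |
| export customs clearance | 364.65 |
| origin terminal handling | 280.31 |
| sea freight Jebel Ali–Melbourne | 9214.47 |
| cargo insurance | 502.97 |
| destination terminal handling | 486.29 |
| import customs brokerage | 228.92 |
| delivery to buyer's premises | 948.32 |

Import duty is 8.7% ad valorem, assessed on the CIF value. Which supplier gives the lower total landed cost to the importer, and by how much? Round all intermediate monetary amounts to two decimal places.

Supplier A (FOB):
CIF value = FOB price + freight + insurance = 354136.92 + 9214.47 + 502.97 = 363854.36
Import duty = 363854.36 × 8.7% = 31655.33
Buyer bears (A): 9214.47 + 502.97 + 486.29 + 228.92 + 948.32 = 11380.97
Landed cost (A) = invoice 354136.92 + 11380.97 + duty 31655.33 = 397173.22
Supplier B (EXW):
CIF value = EXW price + inland to port + export clearance + origin terminal + freight + insurance = 354771.05 + 450.81 + 364.65 + 280.31 + 9214.47 + 502.97 = 365584.26
Import duty = 365584.26 × 8.7% = 31805.83
Buyer bears (B): 450.81 + 364.65 + 280.31 + 9214.47 + 502.97 + 486.29 + 228.92 + 948.32 = 12476.74
Landed cost (B) = invoice 354771.05 + 12476.74 + duty 31805.83 = 399053.62
Difference = |397173.22 − 399053.62| = 1880.40

Supplier A is cheaper by CHF 1880.40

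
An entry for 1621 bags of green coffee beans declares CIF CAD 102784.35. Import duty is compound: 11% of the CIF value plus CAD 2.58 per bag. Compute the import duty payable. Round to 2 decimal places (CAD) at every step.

Ad valorem component: 102784.35 × 11% = 11306.28
Specific component: 1621 × 2.58 = 4182.18
Import duty = 11306.28 + 4182.18 = 15488.46

Import duty: CAD 15488.46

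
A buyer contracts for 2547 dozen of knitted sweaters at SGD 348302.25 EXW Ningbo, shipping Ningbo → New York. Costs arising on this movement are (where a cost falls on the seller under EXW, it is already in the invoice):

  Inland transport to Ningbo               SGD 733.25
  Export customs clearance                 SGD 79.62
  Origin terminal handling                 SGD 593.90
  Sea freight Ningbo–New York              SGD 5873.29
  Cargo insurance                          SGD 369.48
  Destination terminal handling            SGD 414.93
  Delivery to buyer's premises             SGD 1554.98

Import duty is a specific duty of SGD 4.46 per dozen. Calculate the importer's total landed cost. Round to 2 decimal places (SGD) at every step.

Total landed cost: SGD 369281.32

EXW: the seller makes goods available at their premises; the buyer bears all onward costs.
CIF value = EXW price + inland to port + export clearance + origin terminal + freight + insurance = 348302.25 + 733.25 + 79.62 + 593.90 + 5873.29 + 369.48 = 355951.79
Import duty = 2547 × 4.46 = 11359.62
Buyer bears: inland to port 733.25 + export clearance 79.62 + origin terminal 593.90 + freight 5873.29 + insurance 369.48 + destination terminal 414.93 + delivery 1554.98 + duty 11359.62 = 20979.07
Landed cost = invoice 348302.25 + 20979.07 = 369281.32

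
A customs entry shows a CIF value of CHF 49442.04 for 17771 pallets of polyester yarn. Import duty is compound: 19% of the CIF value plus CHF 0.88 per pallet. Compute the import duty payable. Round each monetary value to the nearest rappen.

Ad valorem component: 49442.04 × 19% = 9393.99
Specific component: 17771 × 0.88 = 15638.48
Import duty = 9393.99 + 15638.48 = 25032.47

Import duty: CHF 25032.47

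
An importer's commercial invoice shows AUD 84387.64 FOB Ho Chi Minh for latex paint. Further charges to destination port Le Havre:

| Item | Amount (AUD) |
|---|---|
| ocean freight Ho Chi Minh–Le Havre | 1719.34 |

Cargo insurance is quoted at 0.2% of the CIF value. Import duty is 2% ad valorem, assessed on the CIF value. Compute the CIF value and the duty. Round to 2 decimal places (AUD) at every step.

Let C be the CIF value. C = FOB price + freight + 0.2% × C
C − 0.2% × C = 84387.64 + 1719.34
0.998 × C = 86106.98
C = 86106.98 / 0.998 = 86279.54
Insurance premium = 0.2% × 86279.54 = 172.56
Import duty = 86279.54 × 2% = 1725.59

CIF value: AUD 86279.54; import duty: AUD 1725.59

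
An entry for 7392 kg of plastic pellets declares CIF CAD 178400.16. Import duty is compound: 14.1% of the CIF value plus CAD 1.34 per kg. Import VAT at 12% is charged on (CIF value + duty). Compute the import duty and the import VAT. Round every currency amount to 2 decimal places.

Ad valorem component: 178400.16 × 14.1% = 25154.42
Specific component: 7392 × 1.34 = 9905.28
Import duty = 25154.42 + 9905.28 = 35059.70
VAT base = CIF + duty = 178400.16 + 35059.70 = 213459.86
Import VAT = 213459.86 × 12% = 25615.18

Import duty: CAD 35059.70; import VAT: CAD 25615.18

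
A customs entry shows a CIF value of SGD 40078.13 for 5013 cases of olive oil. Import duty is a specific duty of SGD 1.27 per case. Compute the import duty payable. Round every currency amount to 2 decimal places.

Import duty: SGD 6366.51

Import duty = 5013 × 1.27 = 6366.51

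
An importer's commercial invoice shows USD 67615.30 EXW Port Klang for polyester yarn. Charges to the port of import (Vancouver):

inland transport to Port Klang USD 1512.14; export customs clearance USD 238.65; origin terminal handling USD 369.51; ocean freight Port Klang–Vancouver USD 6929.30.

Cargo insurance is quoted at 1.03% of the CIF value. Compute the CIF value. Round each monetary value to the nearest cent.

Let C be the CIF value. C = EXW price + pre-shipment costs + freight + 1.03% × C
C − 1.03% × C = 67615.30 + 1512.14 + 238.65 + 369.51 + 6929.30
0.9897 × C = 76664.90
C = 76664.90 / 0.9897 = 77462.77
Insurance premium = 1.03% × 77462.77 = 797.87

CIF value: USD 77462.77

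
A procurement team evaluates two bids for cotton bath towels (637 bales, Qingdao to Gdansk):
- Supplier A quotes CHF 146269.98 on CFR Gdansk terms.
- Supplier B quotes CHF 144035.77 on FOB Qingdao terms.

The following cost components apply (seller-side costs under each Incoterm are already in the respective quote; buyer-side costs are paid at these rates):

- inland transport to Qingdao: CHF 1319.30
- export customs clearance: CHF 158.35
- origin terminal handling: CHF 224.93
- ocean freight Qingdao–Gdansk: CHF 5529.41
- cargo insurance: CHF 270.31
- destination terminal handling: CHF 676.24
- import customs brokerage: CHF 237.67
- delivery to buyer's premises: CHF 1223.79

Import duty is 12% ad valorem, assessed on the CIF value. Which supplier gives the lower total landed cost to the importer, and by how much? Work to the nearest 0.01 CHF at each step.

Supplier A is cheaper by CHF 3690.63

Supplier A (CFR):
CIF value = CFR price + insurance = 146269.98 + 270.31 = 146540.29
Import duty = 146540.29 × 12% = 17584.83
Buyer bears (A): 270.31 + 676.24 + 237.67 + 1223.79 = 2408.01
Landed cost (A) = invoice 146269.98 + 2408.01 + duty 17584.83 = 166262.82
Supplier B (FOB):
CIF value = FOB price + freight + insurance = 144035.77 + 5529.41 + 270.31 = 149835.49
Import duty = 149835.49 × 12% = 17980.26
Buyer bears (B): 5529.41 + 270.31 + 676.24 + 237.67 + 1223.79 = 7937.42
Landed cost (B) = invoice 144035.77 + 7937.42 + duty 17980.26 = 169953.45
Difference = |166262.82 − 169953.45| = 3690.63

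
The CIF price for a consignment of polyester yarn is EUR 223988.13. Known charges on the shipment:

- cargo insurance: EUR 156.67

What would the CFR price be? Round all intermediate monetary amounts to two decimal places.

From CIF to CFR, the seller no longer bears: insurance.
CFR price = 223988.13 − 156.67 = 223831.46

CFR price: EUR 223831.46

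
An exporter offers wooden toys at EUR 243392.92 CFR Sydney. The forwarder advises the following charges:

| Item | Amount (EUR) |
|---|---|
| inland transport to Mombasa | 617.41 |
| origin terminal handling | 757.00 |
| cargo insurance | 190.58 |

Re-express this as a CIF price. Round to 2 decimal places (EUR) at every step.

Not relevant to the conversion: inland to port, origin terminal — on the seller under both CFR and CIF; already in the CFR price and stays in the CIF price.
From CFR to CIF, the seller additionally bears: insurance.
CIF price = 243392.92 + 190.58 = 243583.50

CIF price: EUR 243583.50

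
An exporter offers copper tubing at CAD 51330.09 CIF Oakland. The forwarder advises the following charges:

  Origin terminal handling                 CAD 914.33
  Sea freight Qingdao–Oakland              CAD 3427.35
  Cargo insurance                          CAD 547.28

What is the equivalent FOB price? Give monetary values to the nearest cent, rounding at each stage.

Not relevant to the conversion: origin terminal — on the seller under both CIF and FOB; already in the CIF price and stays in the FOB price.
From CIF to FOB, the seller no longer bears: freight, insurance.
FOB price = 51330.09 − 3427.35 − 547.28 = 47355.46

FOB price: CAD 47355.46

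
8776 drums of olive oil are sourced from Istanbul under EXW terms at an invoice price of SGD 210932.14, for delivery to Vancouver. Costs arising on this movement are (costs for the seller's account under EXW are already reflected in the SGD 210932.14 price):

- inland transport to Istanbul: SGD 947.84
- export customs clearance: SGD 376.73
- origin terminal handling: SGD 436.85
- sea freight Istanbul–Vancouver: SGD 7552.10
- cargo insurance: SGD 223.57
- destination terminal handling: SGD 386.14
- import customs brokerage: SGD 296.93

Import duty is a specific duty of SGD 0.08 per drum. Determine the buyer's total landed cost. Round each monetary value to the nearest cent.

EXW: the seller makes goods available at their premises; the buyer bears all onward costs.
CIF value = EXW price + inland to port + export clearance + origin terminal + freight + insurance = 210932.14 + 947.84 + 376.73 + 436.85 + 7552.10 + 223.57 = 220469.23
Import duty = 8776 × 0.08 = 702.08
Buyer bears: inland to port 947.84 + export clearance 376.73 + origin terminal 436.85 + freight 7552.10 + insurance 223.57 + destination terminal 386.14 + brokerage 296.93 + duty 702.08 = 10922.24
Landed cost = invoice 210932.14 + 10922.24 = 221854.38

Total landed cost: SGD 221854.38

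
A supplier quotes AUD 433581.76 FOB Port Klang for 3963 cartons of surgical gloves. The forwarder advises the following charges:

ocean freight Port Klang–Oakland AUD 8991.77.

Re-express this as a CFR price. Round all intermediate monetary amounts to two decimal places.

From FOB to CFR, the seller additionally bears: freight.
CFR price = 433581.76 + 8991.77 = 442573.53

CFR price: AUD 442573.53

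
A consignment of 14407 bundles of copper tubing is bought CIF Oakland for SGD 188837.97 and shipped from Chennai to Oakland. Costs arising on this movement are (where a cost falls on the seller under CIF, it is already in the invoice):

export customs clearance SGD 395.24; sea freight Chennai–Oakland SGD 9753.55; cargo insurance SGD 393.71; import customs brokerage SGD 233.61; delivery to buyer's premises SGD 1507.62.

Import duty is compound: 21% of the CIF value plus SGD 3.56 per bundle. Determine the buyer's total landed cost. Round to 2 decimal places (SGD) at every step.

CIF: the seller pays costs through ocean freight and marine insurance to the destination port.
Already in the invoice (seller's account under CIF): export clearance, freight, insurance — exclude.
The CIF price already equals the CIF value: 188837.97
Ad valorem component: 188837.97 × 21% = 39655.97
Specific component: 14407 × 3.56 = 51288.92
Import duty = 39655.97 + 51288.92 = 90944.89
Buyer bears: brokerage 233.61 + delivery 1507.62 + duty 90944.89 = 92686.12
Landed cost = invoice 188837.97 + 92686.12 = 281524.09

Total landed cost: SGD 281524.09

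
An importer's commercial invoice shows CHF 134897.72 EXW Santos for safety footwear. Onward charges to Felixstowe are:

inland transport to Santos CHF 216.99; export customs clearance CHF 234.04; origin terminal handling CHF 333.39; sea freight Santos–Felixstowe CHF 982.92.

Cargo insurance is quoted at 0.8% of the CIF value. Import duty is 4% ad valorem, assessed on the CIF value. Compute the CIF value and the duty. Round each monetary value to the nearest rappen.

Let C be the CIF value. C = EXW price + pre-shipment costs + freight + 0.8% × C
C − 0.8% × C = 134897.72 + 216.99 + 234.04 + 333.39 + 982.92
0.992 × C = 136665.06
C = 136665.06 / 0.992 = 137767.20
Insurance premium = 0.8% × 137767.20 = 1102.14
Import duty = 137767.20 × 4% = 5510.69

CIF value: CHF 137767.20; import duty: CHF 5510.69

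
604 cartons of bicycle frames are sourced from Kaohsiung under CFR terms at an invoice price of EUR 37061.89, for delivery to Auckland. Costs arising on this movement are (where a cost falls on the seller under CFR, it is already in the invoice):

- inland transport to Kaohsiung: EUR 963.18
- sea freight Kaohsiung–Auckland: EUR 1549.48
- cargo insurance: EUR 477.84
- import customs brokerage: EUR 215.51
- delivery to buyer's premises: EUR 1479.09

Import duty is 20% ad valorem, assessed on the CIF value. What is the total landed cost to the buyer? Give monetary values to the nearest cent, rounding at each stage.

CFR: the seller pays costs through ocean freight to the destination port, but not insurance.
Already in the invoice (seller's account under CFR): inland to port, freight — exclude.
CIF value = CFR price + insurance = 37061.89 + 477.84 = 37539.73
Import duty = 37539.73 × 20% = 7507.95
Buyer bears: insurance 477.84 + brokerage 215.51 + delivery 1479.09 + duty 7507.95 = 9680.39
Landed cost = invoice 37061.89 + 9680.39 = 46742.28

Total landed cost: EUR 46742.28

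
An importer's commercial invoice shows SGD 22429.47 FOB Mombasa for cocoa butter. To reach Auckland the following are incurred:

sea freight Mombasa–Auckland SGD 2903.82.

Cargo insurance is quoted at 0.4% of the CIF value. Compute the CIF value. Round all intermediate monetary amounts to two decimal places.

Let C be the CIF value. C = FOB price + freight + 0.4% × C
C − 0.4% × C = 22429.47 + 2903.82
0.996 × C = 25333.29
C = 25333.29 / 0.996 = 25435.03
Insurance premium = 0.4% × 25435.03 = 101.74

CIF value: SGD 25435.03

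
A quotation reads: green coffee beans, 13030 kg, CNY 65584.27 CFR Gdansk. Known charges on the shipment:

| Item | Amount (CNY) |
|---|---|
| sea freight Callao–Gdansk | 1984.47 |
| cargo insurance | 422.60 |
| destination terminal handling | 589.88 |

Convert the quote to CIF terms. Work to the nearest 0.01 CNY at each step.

Not relevant to the conversion: freight — on the seller under both CFR and CIF; already in the CFR price and stays in the CIF price. destination terminal — on the buyer under both terms; not part of either seller's price.
From CFR to CIF, the seller additionally bears: insurance.
CIF price = 65584.27 + 422.60 = 66006.87

CIF price: CNY 66006.87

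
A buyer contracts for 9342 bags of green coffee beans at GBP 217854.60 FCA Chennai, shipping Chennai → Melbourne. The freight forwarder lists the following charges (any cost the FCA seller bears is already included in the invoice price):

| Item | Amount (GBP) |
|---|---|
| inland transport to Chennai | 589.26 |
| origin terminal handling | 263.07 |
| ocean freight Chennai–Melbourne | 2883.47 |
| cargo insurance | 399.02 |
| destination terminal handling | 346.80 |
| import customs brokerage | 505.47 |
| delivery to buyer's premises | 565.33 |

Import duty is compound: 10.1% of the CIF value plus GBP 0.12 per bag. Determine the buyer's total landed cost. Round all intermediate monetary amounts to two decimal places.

FCA: the seller delivers export-cleared goods to the carrier; the buyer bears costs from that point.
Already in the invoice (seller's account under FCA): inland to port — exclude.
CIF value = FCA price + origin terminal + freight + insurance = 217854.60 + 263.07 + 2883.47 + 399.02 = 221400.16
Ad valorem component: 221400.16 × 10.1% = 22361.42
Specific component: 9342 × 0.12 = 1121.04
Import duty = 22361.42 + 1121.04 = 23482.46
Buyer bears: origin terminal 263.07 + freight 2883.47 + insurance 399.02 + destination terminal 346.80 + brokerage 505.47 + delivery 565.33 + duty 23482.46 = 28445.62
Landed cost = invoice 217854.60 + 28445.62 = 246300.22

Total landed cost: GBP 246300.22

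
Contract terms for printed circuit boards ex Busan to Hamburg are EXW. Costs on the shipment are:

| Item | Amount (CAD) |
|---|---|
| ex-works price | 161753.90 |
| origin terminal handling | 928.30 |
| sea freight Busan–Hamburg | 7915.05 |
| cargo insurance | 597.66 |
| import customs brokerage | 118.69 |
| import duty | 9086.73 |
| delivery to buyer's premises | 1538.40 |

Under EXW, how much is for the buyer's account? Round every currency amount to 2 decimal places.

EXW: the seller makes goods available at their premises; the buyer bears all onward costs.
Seller's account: goods 161753.90 = 161753.90
Buyer's account: origin terminal 928.30 + freight 7915.05 + insurance 597.66 + brokerage 118.69 + duty 9086.73 + delivery 1538.40 = 20184.83

Buyer's account: CAD 20184.83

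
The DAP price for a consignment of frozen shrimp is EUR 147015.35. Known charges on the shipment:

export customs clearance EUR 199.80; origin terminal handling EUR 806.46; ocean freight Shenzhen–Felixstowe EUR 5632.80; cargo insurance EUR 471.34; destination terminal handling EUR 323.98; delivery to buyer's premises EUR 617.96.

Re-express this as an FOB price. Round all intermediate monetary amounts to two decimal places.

FOB price: EUR 139969.27

Not relevant to the conversion: origin terminal, export clearance — on the seller under both DAP and FOB; already in the DAP price and stays in the FOB price.
From DAP to FOB, the seller no longer bears: freight, insurance, destination terminal, delivery.
FOB price = 147015.35 − 5632.80 − 471.34 − 323.98 − 617.96 = 139969.27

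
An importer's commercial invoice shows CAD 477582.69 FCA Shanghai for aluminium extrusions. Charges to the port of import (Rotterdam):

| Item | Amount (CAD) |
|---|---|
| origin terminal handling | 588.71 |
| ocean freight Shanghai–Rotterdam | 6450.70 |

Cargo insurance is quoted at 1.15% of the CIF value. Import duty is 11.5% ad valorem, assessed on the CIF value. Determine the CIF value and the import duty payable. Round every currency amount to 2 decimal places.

Let C be the CIF value. C = FCA price + pre-shipment costs + freight + 1.15% × C
C − 1.15% × C = 477582.69 + 588.71 + 6450.70
0.9885 × C = 484622.10
C = 484622.10 / 0.9885 = 490260.09
Insurance premium = 1.15% × 490260.09 = 5637.99
Import duty = 490260.09 × 11.5% = 56379.91

CIF value: CAD 490260.09; import duty: CAD 56379.91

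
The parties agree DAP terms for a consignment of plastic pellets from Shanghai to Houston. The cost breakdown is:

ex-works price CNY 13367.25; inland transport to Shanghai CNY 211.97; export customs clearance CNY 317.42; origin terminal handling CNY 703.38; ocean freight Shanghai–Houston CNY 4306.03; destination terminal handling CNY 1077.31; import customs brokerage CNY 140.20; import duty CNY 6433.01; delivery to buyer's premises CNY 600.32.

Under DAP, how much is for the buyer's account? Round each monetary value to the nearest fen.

Buyer's account: CNY 6573.21

DAP: the seller bears all costs to the named destination except import duty and clearance.
Seller's account: goods 13367.25 + inland to port 211.97 + export clearance 317.42 + origin terminal 703.38 + freight 4306.03 + destination terminal 1077.31 + delivery 600.32 = 20583.68
Buyer's account: brokerage 140.20 + duty 6433.01 = 6573.21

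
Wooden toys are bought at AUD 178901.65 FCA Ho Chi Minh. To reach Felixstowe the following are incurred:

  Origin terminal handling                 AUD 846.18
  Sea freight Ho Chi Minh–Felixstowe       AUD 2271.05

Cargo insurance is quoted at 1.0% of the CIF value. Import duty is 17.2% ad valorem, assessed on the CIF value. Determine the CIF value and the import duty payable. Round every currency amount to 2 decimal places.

Let C be the CIF value. C = FCA price + pre-shipment costs + freight + 1.0% × C
C − 1.0% × C = 178901.65 + 846.18 + 2271.05
0.99 × C = 182018.88
C = 182018.88 / 0.99 = 183857.45
Insurance premium = 1.0% × 183857.45 = 1838.57
Import duty = 183857.45 × 17.2% = 31623.48

CIF value: AUD 183857.45; import duty: AUD 31623.48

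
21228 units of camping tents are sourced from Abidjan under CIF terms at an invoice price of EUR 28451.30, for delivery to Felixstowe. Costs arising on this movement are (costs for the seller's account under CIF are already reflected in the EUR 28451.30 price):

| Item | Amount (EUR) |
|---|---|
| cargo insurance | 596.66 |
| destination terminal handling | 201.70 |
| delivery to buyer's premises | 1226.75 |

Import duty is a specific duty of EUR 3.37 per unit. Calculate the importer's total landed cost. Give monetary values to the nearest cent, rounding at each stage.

Total landed cost: EUR 101418.11

CIF: the seller pays costs through ocean freight and marine insurance to the destination port.
Already in the invoice (seller's account under CIF): insurance — exclude.
The CIF price already equals the CIF value: 28451.30
Import duty = 21228 × 3.37 = 71538.36
Buyer bears: destination terminal 201.70 + delivery 1226.75 + duty 71538.36 = 72966.81
Landed cost = invoice 28451.30 + 72966.81 = 101418.11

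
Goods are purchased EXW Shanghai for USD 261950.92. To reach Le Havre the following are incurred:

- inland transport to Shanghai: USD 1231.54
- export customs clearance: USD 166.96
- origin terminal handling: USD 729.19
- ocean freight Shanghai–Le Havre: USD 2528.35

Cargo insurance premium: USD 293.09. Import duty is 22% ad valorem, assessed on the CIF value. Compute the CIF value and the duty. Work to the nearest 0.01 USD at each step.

CIF = EXW price + pre-shipment costs + freight + insurance
CIF = 261950.92 + 1231.54 + 166.96 + 729.19 + 2528.35 + 293.09 = 266900.05
Import duty = 266900.05 × 22% = 58718.01

CIF value: USD 266900.05; import duty: USD 58718.01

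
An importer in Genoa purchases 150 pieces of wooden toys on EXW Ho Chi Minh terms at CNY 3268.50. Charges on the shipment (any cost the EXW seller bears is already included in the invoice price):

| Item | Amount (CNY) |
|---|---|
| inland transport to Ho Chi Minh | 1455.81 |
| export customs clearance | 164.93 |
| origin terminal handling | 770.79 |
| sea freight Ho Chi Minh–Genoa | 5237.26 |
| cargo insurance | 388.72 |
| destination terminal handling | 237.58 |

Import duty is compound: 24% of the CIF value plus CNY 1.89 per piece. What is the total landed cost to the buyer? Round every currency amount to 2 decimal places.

EXW: the seller makes goods available at their premises; the buyer bears all onward costs.
CIF value = EXW price + inland to port + export clearance + origin terminal + freight + insurance = 3268.50 + 1455.81 + 164.93 + 770.79 + 5237.26 + 388.72 = 11286.01
Ad valorem component: 11286.01 × 24% = 2708.64
Specific component: 150 × 1.89 = 283.50
Import duty = 2708.64 + 283.50 = 2992.14
Buyer bears: inland to port 1455.81 + export clearance 164.93 + origin terminal 770.79 + freight 5237.26 + insurance 388.72 + destination terminal 237.58 + duty 2992.14 = 11247.23
Landed cost = invoice 3268.50 + 11247.23 = 14515.73

Total landed cost: CNY 14515.73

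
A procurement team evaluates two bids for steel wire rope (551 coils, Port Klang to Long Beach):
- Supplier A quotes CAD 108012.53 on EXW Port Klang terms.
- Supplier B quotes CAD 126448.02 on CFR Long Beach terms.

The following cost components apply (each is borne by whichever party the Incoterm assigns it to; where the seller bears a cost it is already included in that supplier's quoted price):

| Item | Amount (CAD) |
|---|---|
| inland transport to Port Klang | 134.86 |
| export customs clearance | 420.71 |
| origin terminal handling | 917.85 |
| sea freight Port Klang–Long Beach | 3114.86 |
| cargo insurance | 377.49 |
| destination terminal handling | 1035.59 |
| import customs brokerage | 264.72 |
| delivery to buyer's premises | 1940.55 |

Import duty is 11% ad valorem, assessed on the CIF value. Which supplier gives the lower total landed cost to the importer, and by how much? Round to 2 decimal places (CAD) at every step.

Supplier A (EXW):
CIF value = EXW price + inland to port + export clearance + origin terminal + freight + insurance = 108012.53 + 134.86 + 420.71 + 917.85 + 3114.86 + 377.49 = 112978.30
Import duty = 112978.30 × 11% = 12427.61
Buyer bears (A): 134.86 + 420.71 + 917.85 + 3114.86 + 377.49 + 1035.59 + 264.72 + 1940.55 = 8206.63
Landed cost (A) = invoice 108012.53 + 8206.63 + duty 12427.61 = 128646.77
Supplier B (CFR):
CIF value = CFR price + insurance = 126448.02 + 377.49 = 126825.51
Import duty = 126825.51 × 11% = 13950.81
Buyer bears (B): 377.49 + 1035.59 + 264.72 + 1940.55 = 3618.35
Landed cost (B) = invoice 126448.02 + 3618.35 + duty 13950.81 = 144017.18
Difference = |128646.77 − 144017.18| = 15370.41

Supplier A is cheaper by CAD 15370.41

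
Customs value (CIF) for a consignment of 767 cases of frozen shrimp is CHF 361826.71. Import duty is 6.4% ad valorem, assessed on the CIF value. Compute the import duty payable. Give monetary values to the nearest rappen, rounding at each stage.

Import duty = 361826.71 × 6.4% = 23156.91

Import duty: CHF 23156.91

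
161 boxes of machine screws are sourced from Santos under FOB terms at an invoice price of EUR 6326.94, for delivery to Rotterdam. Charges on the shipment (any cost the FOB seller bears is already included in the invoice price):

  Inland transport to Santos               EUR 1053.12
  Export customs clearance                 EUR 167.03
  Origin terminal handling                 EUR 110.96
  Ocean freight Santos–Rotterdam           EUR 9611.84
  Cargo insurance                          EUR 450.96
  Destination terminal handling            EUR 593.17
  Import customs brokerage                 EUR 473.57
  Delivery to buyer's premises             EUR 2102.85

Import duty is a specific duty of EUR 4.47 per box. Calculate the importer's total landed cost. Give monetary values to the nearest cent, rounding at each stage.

Total landed cost: EUR 20279.00

FOB: the seller bears costs until goods are on board at the origin port; the buyer bears freight, insurance and all costs thereafter.
Already in the invoice (seller's account under FOB): inland to port, export clearance, origin terminal — exclude.
CIF value = FOB price + freight + insurance = 6326.94 + 9611.84 + 450.96 = 16389.74
Import duty = 161 × 4.47 = 719.67
Buyer bears: freight 9611.84 + insurance 450.96 + destination terminal 593.17 + brokerage 473.57 + delivery 2102.85 + duty 719.67 = 13952.06
Landed cost = invoice 6326.94 + 13952.06 = 20279.00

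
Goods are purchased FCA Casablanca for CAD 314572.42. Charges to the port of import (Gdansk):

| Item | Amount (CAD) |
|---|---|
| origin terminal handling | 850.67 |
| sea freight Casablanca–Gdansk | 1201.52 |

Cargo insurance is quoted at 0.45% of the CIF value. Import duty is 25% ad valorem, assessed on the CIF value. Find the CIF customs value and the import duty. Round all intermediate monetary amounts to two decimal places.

CIF value: CAD 318055.86; import duty: CAD 79513.97

Let C be the CIF value. C = FCA price + pre-shipment costs + freight + 0.45% × C
C − 0.45% × C = 314572.42 + 850.67 + 1201.52
0.9955 × C = 316624.61
C = 316624.61 / 0.9955 = 318055.86
Insurance premium = 0.45% × 318055.86 = 1431.25
Import duty = 318055.86 × 25% = 79513.97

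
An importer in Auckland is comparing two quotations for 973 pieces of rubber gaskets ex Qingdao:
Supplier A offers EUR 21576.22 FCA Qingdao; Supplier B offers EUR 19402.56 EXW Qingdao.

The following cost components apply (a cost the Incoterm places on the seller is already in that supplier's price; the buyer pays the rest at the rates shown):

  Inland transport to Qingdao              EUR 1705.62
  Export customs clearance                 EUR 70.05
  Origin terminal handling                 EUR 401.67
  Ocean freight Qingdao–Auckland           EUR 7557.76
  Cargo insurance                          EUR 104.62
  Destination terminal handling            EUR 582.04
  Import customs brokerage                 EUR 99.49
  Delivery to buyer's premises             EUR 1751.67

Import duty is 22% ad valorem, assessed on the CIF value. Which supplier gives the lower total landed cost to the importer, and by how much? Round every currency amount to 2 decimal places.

Supplier B is cheaper by EUR 485.55

Supplier A (FCA):
CIF value = FCA price + origin terminal + freight + insurance = 21576.22 + 401.67 + 7557.76 + 104.62 = 29640.27
Import duty = 29640.27 × 22% = 6520.86
Buyer bears (A): 401.67 + 7557.76 + 104.62 + 582.04 + 99.49 + 1751.67 = 10497.25
Landed cost (A) = invoice 21576.22 + 10497.25 + duty 6520.86 = 38594.33
Supplier B (EXW):
CIF value = EXW price + inland to port + export clearance + origin terminal + freight + insurance = 19402.56 + 1705.62 + 70.05 + 401.67 + 7557.76 + 104.62 = 29242.28
Import duty = 29242.28 × 22% = 6433.30
Buyer bears (B): 1705.62 + 70.05 + 401.67 + 7557.76 + 104.62 + 582.04 + 99.49 + 1751.67 = 12272.92
Landed cost (B) = invoice 19402.56 + 12272.92 + duty 6433.30 = 38108.78
Difference = |38594.33 − 38108.78| = 485.55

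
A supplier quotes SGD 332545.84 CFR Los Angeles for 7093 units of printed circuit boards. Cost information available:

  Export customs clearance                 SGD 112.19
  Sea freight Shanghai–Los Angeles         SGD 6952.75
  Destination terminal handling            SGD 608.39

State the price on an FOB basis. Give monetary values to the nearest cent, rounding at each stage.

FOB price: SGD 325593.09

Not relevant to the conversion: export clearance — on the seller under both CFR and FOB; already in the CFR price and stays in the FOB price. destination terminal — on the buyer under both terms; not part of either seller's price.
From CFR to FOB, the seller no longer bears: freight.
FOB price = 332545.84 − 6952.75 = 325593.09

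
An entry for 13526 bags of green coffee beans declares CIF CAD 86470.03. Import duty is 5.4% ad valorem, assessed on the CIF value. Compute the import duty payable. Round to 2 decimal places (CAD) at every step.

Import duty = 86470.03 × 5.4% = 4669.38

Import duty: CAD 4669.38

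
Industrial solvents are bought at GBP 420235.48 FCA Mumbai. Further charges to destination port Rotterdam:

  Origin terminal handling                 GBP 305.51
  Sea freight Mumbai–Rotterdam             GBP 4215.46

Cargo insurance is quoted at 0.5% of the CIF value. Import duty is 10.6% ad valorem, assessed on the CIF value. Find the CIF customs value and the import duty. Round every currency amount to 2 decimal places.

Let C be the CIF value. C = FCA price + pre-shipment costs + freight + 0.5% × C
C − 0.5% × C = 420235.48 + 305.51 + 4215.46
0.995 × C = 424756.45
C = 424756.45 / 0.995 = 426890.90
Insurance premium = 0.5% × 426890.90 = 2134.45
Import duty = 426890.90 × 10.6% = 45250.44

CIF value: GBP 426890.90; import duty: GBP 45250.44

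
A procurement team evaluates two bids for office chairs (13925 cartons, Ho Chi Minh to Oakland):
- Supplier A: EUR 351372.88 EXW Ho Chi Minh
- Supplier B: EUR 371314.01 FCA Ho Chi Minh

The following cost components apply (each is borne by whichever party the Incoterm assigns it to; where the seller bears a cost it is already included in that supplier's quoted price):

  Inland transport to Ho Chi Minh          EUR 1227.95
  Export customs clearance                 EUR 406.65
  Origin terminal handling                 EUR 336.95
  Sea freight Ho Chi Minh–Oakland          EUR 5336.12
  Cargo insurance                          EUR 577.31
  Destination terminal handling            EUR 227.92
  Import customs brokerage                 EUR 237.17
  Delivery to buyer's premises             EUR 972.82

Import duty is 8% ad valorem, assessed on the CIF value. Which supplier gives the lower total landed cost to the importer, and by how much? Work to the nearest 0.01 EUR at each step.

Supplier A is cheaper by EUR 19771.05

Supplier A (EXW):
CIF value = EXW price + inland to port + export clearance + origin terminal + freight + insurance = 351372.88 + 1227.95 + 406.65 + 336.95 + 5336.12 + 577.31 = 359257.86
Import duty = 359257.86 × 8% = 28740.63
Buyer bears (A): 1227.95 + 406.65 + 336.95 + 5336.12 + 577.31 + 227.92 + 237.17 + 972.82 = 9322.89
Landed cost (A) = invoice 351372.88 + 9322.89 + duty 28740.63 = 389436.40
Supplier B (FCA):
CIF value = FCA price + origin terminal + freight + insurance = 371314.01 + 336.95 + 5336.12 + 577.31 = 377564.39
Import duty = 377564.39 × 8% = 30205.15
Buyer bears (B): 336.95 + 5336.12 + 577.31 + 227.92 + 237.17 + 972.82 = 7688.29
Landed cost (B) = invoice 371314.01 + 7688.29 + duty 30205.15 = 409207.45
Difference = |389436.40 − 409207.45| = 19771.05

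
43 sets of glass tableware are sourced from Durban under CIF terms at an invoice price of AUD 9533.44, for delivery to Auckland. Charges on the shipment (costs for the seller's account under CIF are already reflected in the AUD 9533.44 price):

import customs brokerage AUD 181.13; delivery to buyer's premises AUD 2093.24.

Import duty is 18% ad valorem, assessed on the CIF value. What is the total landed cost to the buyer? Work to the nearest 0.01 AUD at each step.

Total landed cost: AUD 13523.83

CIF: the seller pays costs through ocean freight and marine insurance to the destination port.
The CIF price already equals the CIF value: 9533.44
Import duty = 9533.44 × 18% = 1716.02
Buyer bears: brokerage 181.13 + delivery 2093.24 + duty 1716.02 = 3990.39
Landed cost = invoice 9533.44 + 3990.39 = 13523.83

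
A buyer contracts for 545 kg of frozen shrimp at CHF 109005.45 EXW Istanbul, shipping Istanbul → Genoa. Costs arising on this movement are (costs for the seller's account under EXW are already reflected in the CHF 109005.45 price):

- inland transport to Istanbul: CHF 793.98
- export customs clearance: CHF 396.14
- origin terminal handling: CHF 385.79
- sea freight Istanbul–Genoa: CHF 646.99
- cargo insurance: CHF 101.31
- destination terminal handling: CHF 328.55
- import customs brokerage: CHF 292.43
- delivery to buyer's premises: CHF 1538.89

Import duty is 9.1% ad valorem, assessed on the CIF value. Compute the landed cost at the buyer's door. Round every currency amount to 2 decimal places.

Total landed cost: CHF 123620.53

EXW: the seller makes goods available at their premises; the buyer bears all onward costs.
CIF value = EXW price + inland to port + export clearance + origin terminal + freight + insurance = 109005.45 + 793.98 + 396.14 + 385.79 + 646.99 + 101.31 = 111329.66
Import duty = 111329.66 × 9.1% = 10131.00
Buyer bears: inland to port 793.98 + export clearance 396.14 + origin terminal 385.79 + freight 646.99 + insurance 101.31 + destination terminal 328.55 + brokerage 292.43 + delivery 1538.89 + duty 10131.00 = 14615.08
Landed cost = invoice 109005.45 + 14615.08 = 123620.53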